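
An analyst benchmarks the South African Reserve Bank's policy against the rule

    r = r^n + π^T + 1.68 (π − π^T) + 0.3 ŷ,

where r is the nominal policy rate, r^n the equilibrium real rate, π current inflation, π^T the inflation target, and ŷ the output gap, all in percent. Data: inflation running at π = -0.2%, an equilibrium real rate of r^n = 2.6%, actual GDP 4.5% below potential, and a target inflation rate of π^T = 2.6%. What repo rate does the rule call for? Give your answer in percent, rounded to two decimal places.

-0.85%

Output 4.5% below potential → ŷ = -4.5.
r = 2.6 + 2.6 + 1.68 × (-0.2 − 2.6) + 0.3 × (-4.5)
   = 2.6 + 2.6 − 4.704 − 1.35 = -0.85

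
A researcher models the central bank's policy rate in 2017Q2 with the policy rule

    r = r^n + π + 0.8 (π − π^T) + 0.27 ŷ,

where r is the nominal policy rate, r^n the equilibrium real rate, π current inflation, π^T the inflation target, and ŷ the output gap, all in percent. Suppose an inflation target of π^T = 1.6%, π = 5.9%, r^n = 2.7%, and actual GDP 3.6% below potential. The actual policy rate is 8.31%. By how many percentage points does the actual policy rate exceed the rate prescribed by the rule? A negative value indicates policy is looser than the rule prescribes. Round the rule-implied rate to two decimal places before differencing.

Output 3.6% below potential → ŷ = -3.6.
r = 2.7 + 5.9 + 0.8 × (5.9 − 1.6) + 0.27 × (-3.6)
   = 2.7 + 5.9 + 3.44 − 0.972 = 11.07
Deviation = 8.31 − 11.07 = -2.76 pp.

-2.76 pp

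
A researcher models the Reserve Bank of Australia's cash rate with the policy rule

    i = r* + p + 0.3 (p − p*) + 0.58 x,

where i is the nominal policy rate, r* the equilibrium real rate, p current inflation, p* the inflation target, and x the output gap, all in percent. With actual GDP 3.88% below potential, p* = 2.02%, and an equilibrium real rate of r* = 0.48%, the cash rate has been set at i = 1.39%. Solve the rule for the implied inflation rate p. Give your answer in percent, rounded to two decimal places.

2.90%

Output 3.88% below potential → x = -3.88.
Collecting p: i = r* + (1 + 0.3) p − 0.3 p* + 0.58 x
1.3 p = 1.39 − 0.48 + 0.3 × 2.02 − 0.58 × (-3.88) = 3.7664
p = 3.7664 / 1.3 = 2.90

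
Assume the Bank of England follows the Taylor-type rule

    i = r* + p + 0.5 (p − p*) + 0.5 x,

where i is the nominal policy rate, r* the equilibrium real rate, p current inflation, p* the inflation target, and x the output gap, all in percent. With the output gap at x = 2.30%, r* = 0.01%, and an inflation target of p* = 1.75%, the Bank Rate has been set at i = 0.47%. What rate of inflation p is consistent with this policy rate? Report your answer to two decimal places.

0.12%

Collecting p: i = r* + (1 + 0.5) p − 0.5 p* + 0.5 x
1.5 p = 0.47 − 0.01 + 0.5 × 1.75 − 0.5 × 2.30 = 0.185
p = 0.185 / 1.5 = 0.12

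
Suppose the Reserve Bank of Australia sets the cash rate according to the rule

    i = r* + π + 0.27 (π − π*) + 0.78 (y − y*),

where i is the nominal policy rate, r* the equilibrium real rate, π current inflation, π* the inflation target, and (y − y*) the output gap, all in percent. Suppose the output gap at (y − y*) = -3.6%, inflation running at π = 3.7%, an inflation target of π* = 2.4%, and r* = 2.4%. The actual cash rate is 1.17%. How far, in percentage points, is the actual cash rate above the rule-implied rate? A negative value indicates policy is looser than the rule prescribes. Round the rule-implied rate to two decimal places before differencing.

-2.47 pp

i = 2.4 + 3.7 + 0.27 × (3.7 − 2.4) + 0.78 × (-3.6)
   = 2.4 + 3.7 + 0.351 − 2.808 = 3.64
Deviation = 1.17 − 3.64 = -2.47 pp.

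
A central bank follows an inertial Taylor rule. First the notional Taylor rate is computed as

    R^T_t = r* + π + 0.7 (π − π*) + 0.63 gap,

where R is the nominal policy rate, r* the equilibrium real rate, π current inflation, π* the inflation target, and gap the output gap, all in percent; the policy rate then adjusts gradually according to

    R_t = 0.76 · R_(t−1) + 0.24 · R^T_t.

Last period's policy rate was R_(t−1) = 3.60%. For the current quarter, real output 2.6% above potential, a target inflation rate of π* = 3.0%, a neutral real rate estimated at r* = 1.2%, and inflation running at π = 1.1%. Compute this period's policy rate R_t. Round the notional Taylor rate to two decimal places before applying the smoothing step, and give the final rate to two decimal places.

3.36%

Output 2.6% above potential → gap = 2.6.
R^T_t = 1.2 + 1.1 + 0.7 × (1.1 − 3.0) + 0.63 × 2.6
   = 1.2 + 1.1 − 1.33 + 1.638 = 2.61
R_t = 0.76 × 3.60 + 0.24 × 2.61 = 2.736 + 0.6264 = 3.36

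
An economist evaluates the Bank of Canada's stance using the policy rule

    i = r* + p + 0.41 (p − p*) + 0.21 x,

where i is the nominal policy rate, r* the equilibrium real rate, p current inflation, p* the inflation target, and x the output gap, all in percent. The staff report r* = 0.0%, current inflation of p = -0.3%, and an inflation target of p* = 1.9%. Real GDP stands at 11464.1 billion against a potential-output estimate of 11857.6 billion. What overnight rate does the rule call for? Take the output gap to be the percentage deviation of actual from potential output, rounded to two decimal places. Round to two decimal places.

Output gap = 100 × (11464.1 − 11857.6) / 11857.6 = -3.32%.
i = 0.00 + (-0.30) + 0.41 × (-0.30 − 1.90) + 0.21 × (-3.32)
   = 0.00 − 0.3 − 0.902 − 0.6972 = -1.90

-1.90%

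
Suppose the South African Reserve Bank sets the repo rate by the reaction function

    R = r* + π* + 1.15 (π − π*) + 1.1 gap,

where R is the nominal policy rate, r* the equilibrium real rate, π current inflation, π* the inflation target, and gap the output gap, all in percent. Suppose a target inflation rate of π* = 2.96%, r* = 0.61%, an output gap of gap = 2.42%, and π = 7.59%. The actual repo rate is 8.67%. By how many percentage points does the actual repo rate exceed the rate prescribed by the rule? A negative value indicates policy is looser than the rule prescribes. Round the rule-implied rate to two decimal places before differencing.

-2.89 pp

R = 0.61 + 2.96 + 1.15 × (7.59 − 2.96) + 1.1 × 2.42
   = 0.61 + 2.96 + 5.3245 + 2.662 = 11.56
Deviation = 8.67 − 11.56 = -2.89 pp.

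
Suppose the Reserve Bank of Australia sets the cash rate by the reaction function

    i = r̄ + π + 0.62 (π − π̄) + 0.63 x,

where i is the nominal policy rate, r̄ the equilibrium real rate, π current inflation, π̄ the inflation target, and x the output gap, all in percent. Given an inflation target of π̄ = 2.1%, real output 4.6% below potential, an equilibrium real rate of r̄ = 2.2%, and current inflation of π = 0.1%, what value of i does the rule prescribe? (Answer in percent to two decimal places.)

Output 4.6% below potential → x = -4.6.
i = 2.2 + 0.1 + 0.62 × (0.1 − 2.1) + 0.63 × (-4.6)
   = 2.2 + 0.1 − 1.24 − 2.898 = -1.84

-1.84%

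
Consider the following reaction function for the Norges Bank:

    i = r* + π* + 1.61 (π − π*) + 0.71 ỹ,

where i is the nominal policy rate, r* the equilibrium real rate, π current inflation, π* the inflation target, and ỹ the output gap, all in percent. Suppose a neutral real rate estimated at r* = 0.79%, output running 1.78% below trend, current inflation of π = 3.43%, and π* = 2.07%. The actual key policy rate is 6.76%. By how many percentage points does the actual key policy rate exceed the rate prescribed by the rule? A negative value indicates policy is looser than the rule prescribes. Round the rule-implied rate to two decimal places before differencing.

Output 1.78% below potential → ỹ = -1.78.
i = 0.79 + 2.07 + 1.61 × (3.43 − 2.07) + 0.71 × (-1.78)
   = 0.79 + 2.07 + 2.1896 − 1.2638 = 3.79
Deviation = 6.76 − 3.79 = 2.97 pp.

2.97 pp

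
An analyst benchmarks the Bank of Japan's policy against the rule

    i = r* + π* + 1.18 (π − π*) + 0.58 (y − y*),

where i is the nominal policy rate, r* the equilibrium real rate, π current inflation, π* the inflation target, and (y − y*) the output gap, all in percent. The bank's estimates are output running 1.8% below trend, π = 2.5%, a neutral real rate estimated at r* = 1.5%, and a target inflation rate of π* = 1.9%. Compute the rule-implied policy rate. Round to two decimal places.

3.06%

Output 1.8% below potential → (y − y*) = -1.8.
i = 1.5 + 1.9 + 1.18 × (2.5 − 1.9) + 0.58 × (-1.8)
   = 1.5 + 1.9 + 0.708 − 1.044 = 3.06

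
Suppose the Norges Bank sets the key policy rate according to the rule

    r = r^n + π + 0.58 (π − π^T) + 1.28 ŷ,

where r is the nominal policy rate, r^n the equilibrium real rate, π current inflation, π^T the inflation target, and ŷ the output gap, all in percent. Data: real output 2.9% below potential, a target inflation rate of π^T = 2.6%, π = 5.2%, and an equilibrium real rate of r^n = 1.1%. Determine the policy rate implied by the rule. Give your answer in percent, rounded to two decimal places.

Output 2.9% below potential → ŷ = -2.9.
r = 1.1 + 5.2 + 0.58 × (5.2 − 2.6) + 1.28 × (-2.9)
   = 1.1 + 5.2 + 1.508 − 3.712 = 4.10

4.10%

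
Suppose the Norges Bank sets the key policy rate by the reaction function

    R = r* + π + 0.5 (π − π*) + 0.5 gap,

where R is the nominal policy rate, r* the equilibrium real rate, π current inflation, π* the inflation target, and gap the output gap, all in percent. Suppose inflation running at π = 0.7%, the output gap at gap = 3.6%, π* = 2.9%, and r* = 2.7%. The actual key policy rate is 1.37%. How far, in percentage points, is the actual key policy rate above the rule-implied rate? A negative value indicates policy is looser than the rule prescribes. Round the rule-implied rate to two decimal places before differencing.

-2.73 pp

R = 2.7 + 0.7 + 0.5 × (0.7 − 2.9) + 0.5 × 3.6
   = 2.7 + 0.7 − 1.1 + 1.8 = 4.10
Deviation = 1.37 − 4.10 = -2.73 pp.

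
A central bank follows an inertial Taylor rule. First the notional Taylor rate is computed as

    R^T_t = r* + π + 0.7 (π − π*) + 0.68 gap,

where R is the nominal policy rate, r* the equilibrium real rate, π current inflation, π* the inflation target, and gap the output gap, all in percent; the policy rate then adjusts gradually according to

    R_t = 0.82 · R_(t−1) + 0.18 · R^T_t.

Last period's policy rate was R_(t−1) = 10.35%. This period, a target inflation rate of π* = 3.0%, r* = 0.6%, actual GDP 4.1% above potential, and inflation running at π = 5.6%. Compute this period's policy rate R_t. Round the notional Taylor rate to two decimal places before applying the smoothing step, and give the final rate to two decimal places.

10.43%

Output 4.1% above potential → gap = 4.1.
R^T_t = 0.6 + 5.6 + 0.7 × (5.6 − 3.0) + 0.68 × 4.1
   = 0.6 + 5.6 + 1.82 + 2.788 = 10.81
R_t = 0.82 × 10.35 + 0.18 × 10.81 = 8.487 + 1.9458 = 10.43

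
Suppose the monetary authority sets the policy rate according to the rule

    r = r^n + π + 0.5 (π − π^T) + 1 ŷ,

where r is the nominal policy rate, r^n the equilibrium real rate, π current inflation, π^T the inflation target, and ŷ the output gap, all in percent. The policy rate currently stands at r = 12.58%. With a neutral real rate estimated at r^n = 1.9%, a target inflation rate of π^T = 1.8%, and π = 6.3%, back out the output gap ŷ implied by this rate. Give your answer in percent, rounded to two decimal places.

1 ŷ = 12.58 − 1.9 − 6.3 − 0.5 × (6.3 − 1.8) = 2.13
ŷ = 2.13 / 1 = 2.13

2.13%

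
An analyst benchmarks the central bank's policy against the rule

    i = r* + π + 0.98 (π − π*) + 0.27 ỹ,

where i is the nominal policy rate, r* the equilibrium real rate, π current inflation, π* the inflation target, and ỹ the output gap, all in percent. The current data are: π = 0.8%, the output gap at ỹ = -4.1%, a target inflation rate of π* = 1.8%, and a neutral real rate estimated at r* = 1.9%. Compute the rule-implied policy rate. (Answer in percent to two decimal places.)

0.61%

i = 1.9 + 0.8 + 0.98 × (0.8 − 1.8) + 0.27 × (-4.1)
   = 1.9 + 0.8 − 0.98 − 1.107 = 0.61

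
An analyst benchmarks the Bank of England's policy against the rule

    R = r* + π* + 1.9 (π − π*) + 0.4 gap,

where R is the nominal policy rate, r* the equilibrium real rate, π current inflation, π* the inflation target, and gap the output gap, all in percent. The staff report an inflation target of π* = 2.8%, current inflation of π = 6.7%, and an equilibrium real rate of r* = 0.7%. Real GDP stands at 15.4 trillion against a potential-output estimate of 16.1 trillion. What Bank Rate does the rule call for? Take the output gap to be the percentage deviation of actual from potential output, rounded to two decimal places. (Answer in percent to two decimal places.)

Output gap = 100 × (15.4 − 16.1) / 16.1 = -4.35%.
R = 0.70 + 2.80 + 1.9 × (6.70 − 2.80) + 0.4 × (-4.35)
   = 0.70 + 2.8 + 7.41 − 1.74 = 9.17

9.17%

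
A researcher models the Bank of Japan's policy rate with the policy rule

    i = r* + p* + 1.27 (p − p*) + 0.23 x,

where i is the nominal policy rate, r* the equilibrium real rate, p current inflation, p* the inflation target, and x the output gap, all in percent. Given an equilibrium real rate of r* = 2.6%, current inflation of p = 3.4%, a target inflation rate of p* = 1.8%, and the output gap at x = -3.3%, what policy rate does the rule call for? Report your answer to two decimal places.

i = 2.6 + 1.8 + 1.27 × (3.4 − 1.8) + 0.23 × (-3.3)
   = 2.6 + 1.8 + 2.032 − 0.759 = 5.67

5.67%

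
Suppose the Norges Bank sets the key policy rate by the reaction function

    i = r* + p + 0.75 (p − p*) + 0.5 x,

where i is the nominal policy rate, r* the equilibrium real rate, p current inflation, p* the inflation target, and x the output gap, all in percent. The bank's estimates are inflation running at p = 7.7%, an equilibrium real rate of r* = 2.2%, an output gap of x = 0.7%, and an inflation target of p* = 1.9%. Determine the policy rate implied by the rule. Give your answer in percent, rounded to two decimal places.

i = 2.2 + 7.7 + 0.75 × (7.7 − 1.9) + 0.5 × 0.7
   = 2.2 + 7.7 + 4.35 + 0.35 = 14.60

14.60%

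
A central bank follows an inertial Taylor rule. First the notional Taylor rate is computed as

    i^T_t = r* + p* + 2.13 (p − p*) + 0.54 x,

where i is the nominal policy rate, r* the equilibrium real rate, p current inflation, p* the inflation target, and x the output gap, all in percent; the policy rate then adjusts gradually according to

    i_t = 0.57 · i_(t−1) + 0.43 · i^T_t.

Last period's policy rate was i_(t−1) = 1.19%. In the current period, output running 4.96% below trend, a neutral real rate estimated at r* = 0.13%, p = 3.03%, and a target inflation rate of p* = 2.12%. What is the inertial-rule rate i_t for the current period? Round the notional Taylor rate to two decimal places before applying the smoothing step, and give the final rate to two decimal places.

Output 4.96% below potential → x = -4.96.
i^T_t = 0.13 + 2.12 + 2.13 × (3.03 − 2.12) + 0.54 × (-4.96)
   = 0.13 + 2.12 + 1.9383 − 2.6784 = 1.51
i_t = 0.57 × 1.19 + 0.43 × 1.51 = 0.6783 + 0.6493 = 1.33

1.33%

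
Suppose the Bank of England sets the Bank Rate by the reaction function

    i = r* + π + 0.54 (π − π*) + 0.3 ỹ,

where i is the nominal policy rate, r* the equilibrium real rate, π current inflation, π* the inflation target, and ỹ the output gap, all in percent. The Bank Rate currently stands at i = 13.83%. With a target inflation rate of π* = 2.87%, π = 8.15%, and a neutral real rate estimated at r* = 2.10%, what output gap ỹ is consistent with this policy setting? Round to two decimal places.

2.43%

0.3 ỹ = 13.83 − 2.10 − 8.15 − 0.54 × (8.15 − 2.87) = 0.7288
ỹ = 0.7288 / 0.3 = 2.43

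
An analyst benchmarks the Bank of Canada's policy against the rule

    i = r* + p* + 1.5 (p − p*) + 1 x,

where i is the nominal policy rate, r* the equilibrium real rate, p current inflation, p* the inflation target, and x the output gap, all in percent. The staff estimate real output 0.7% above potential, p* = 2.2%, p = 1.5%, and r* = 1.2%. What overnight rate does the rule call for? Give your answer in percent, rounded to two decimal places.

3.05%

Output 0.7% above potential → x = 0.7.
i = 1.2 + 2.2 + 1.5 × (1.5 − 2.2) + 1 × 0.7
   = 1.2 + 2.2 − 1.05 + 0.7 = 3.05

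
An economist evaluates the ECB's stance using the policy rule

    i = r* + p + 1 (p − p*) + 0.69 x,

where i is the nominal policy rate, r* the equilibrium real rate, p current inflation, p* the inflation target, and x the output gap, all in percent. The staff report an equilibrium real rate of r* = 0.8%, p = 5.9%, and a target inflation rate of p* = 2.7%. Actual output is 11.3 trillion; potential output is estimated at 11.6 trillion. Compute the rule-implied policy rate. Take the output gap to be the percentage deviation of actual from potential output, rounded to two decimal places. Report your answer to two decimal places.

Output gap = 100 × (11.3 − 11.6) / 11.6 = -2.59%.
i = 0.80 + 5.90 + 1 × (5.90 − 2.70) + 0.69 × (-2.59)
   = 0.80 + 5.9 + 3.2 − 1.7871 = 8.11

8.11%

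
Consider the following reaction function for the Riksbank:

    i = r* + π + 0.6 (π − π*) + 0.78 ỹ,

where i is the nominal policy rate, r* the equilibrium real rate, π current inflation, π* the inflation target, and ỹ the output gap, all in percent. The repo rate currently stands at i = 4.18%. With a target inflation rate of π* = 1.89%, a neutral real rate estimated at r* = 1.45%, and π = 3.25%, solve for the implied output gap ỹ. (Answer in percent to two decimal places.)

0.78 ỹ = 4.18 − 1.45 − 3.25 − 0.6 × (3.25 − 1.89) = -1.336
ỹ = -1.336 / 0.78 = -1.71

-1.71%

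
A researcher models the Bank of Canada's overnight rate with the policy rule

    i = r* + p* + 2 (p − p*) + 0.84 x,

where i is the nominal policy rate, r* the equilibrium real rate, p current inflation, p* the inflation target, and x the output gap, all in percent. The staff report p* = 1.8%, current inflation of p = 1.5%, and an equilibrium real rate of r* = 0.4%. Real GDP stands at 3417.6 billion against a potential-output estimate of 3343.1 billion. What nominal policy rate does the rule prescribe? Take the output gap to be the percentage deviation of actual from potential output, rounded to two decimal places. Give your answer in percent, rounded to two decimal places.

Output gap = 100 × (3417.6 − 3343.1) / 3343.1 = 2.23%.
i = 0.40 + 1.80 + 2 × (1.50 − 1.80) + 0.84 × 2.23
   = 0.40 + 1.8 − 0.6 + 1.8732 = 3.47

3.47%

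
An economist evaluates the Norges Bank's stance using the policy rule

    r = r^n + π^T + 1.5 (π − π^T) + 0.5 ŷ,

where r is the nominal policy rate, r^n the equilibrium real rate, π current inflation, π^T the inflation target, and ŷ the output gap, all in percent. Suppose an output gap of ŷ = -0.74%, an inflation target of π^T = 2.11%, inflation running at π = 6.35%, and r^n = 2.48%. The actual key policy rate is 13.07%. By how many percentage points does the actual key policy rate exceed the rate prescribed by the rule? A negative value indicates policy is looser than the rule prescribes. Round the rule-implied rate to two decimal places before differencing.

2.49 pp

r = 2.48 + 2.11 + 1.5 × (6.35 − 2.11) + 0.5 × (-0.74)
   = 2.48 + 2.11 + 6.36 − 0.37 = 10.58
Deviation = 13.07 − 10.58 = 2.49 pp.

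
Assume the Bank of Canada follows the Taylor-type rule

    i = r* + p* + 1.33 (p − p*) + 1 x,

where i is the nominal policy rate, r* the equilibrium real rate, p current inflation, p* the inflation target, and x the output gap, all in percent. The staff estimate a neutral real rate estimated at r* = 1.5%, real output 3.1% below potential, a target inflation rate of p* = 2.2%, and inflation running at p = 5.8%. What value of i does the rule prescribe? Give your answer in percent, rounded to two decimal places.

Output 3.1% below potential → x = -3.1.
i = 1.5 + 2.2 + 1.33 × (5.8 − 2.2) + 1 × (-3.1)
   = 1.5 + 2.2 + 4.788 − 3.1 = 5.39

5.39%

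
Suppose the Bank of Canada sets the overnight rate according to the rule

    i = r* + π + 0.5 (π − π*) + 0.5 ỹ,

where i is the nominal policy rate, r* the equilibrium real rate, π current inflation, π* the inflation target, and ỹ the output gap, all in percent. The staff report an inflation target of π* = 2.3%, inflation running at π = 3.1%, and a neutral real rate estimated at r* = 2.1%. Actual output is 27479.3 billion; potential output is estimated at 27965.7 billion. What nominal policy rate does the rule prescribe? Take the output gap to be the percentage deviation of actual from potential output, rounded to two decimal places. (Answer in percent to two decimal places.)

4.73%

Output gap = 100 × (27479.3 − 27965.7) / 27965.7 = -1.74%.
i = 2.10 + 3.10 + 0.5 × (3.10 − 2.30) + 0.5 × (-1.74)
   = 2.10 + 3.1 + 0.4 − 0.87 = 4.73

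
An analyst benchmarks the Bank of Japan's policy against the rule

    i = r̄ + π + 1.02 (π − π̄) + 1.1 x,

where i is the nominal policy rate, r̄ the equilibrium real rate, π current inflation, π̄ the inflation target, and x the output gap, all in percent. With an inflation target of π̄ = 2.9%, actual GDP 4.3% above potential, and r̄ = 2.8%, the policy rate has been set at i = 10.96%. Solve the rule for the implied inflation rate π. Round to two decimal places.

3.16%

Output 4.3% above potential → x = 4.3.
Collecting π: i = r̄ + (1 + 1.02) π − 1.02 π̄ + 1.1 x
2.02 π = 10.96 − 2.8 + 1.02 × 2.9 − 1.1 × 4.3 = 6.388
π = 6.388 / 2.02 = 3.16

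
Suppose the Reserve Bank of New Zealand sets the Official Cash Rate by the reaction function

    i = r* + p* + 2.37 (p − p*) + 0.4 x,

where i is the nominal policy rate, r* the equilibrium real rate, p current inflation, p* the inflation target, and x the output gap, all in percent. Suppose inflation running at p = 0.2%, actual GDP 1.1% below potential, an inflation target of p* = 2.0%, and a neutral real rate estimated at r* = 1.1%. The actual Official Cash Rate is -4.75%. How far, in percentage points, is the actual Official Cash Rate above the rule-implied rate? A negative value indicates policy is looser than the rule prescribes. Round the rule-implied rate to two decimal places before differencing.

-3.14 pp

Output 1.1% below potential → x = -1.1.
i = 1.1 + 2.0 + 2.37 × (0.2 − 2.0) + 0.4 × (-1.1)
   = 1.1 + 2 − 4.266 − 0.44 = -1.61
Deviation = -4.75 − (-1.61) = -3.14 pp.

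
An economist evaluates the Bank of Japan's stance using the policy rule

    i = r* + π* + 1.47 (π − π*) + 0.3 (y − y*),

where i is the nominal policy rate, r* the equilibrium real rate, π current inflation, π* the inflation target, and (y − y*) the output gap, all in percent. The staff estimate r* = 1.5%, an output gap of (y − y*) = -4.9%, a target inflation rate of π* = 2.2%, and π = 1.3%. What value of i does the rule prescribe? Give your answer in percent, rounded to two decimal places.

i = 1.5 + 2.2 + 1.47 × (1.3 − 2.2) + 0.3 × (-4.9)
   = 1.5 + 2.2 − 1.323 − 1.47 = 0.91

0.91%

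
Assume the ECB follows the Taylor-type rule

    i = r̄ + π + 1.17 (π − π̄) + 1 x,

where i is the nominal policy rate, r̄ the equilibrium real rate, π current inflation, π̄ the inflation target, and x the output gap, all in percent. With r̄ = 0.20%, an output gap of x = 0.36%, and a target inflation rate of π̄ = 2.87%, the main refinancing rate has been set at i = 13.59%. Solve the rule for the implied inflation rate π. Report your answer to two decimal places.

Collecting π: i = r̄ + (1 + 1.17) π − 1.17 π̄ + 1 x
2.17 π = 13.59 − 0.20 + 1.17 × 2.87 − 1 × 0.36 = 16.3879
π = 16.3879 / 2.17 = 7.55

7.55%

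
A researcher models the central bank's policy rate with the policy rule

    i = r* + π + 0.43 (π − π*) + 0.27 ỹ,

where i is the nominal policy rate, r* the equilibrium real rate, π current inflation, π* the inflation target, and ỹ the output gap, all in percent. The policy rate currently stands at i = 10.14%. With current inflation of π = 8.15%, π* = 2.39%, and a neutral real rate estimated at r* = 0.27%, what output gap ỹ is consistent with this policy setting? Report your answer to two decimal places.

-2.80%

0.27 ỹ = 10.14 − 0.27 − 8.15 − 0.43 × (8.15 − 2.39) = -0.7568
ỹ = -0.7568 / 0.27 = -2.80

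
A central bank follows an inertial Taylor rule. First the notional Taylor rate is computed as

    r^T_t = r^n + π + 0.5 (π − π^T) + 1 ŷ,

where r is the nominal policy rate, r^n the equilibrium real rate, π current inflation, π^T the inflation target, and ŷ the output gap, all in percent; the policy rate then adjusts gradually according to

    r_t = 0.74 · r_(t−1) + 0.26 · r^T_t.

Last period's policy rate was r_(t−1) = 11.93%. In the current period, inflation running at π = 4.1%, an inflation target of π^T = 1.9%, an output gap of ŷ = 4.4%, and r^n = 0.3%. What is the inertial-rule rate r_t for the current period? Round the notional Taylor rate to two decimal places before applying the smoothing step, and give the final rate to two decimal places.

r^T_t = 0.3 + 4.1 + 0.5 × (4.1 − 1.9) + 1 × 4.4
   = 0.3 + 4.1 + 1.1 + 4.4 = 9.90
r_t = 0.74 × 11.93 + 0.26 × 9.90 = 8.8282 + 2.574 = 11.40

11.40%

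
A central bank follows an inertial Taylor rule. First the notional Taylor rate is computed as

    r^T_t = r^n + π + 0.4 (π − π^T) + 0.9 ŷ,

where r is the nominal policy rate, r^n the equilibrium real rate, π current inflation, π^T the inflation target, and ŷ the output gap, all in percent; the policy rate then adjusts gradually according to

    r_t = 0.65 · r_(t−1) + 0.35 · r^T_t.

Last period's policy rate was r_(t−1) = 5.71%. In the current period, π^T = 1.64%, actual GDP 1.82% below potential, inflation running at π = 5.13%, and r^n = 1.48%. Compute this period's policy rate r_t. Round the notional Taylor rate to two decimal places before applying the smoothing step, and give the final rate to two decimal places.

Output 1.82% below potential → ŷ = -1.82.
r^T_t = 1.48 + 5.13 + 0.4 × (5.13 − 1.64) + 0.9 × (-1.82)
   = 1.48 + 5.13 + 1.396 − 1.638 = 6.37
r_t = 0.65 × 5.71 + 0.35 × 6.37 = 3.7115 + 2.2295 = 5.94

5.94%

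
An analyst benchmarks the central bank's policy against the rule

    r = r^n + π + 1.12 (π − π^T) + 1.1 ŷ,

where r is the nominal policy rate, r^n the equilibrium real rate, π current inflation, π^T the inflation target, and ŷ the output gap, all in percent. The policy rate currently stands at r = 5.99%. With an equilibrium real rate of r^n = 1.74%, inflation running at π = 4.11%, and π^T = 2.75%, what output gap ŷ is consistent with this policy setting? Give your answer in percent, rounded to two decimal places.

-1.26%

1.1 ŷ = 5.99 − 1.74 − 4.11 − 1.12 × (4.11 − 2.75) = -1.3832
ŷ = -1.3832 / 1.1 = -1.26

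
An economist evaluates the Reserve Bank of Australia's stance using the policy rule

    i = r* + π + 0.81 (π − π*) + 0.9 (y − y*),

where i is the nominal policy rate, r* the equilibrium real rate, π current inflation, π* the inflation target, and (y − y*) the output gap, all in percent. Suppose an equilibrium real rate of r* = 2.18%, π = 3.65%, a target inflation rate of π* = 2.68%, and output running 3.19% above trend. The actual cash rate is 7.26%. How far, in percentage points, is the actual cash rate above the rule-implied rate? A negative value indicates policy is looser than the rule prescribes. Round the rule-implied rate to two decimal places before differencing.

Output 3.19% above potential → (y − y*) = 3.19.
i = 2.18 + 3.65 + 0.81 × (3.65 − 2.68) + 0.9 × 3.19
   = 2.18 + 3.65 + 0.7857 + 2.871 = 9.49
Deviation = 7.26 − 9.49 = -2.23 pp.

-2.23 pp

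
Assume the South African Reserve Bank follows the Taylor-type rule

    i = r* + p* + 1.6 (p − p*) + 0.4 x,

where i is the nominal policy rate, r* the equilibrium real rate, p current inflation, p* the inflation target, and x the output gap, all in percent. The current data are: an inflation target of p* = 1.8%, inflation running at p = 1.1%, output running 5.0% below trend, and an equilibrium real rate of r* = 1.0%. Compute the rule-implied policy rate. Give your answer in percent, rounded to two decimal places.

Output 5.0% below potential → x = -5.0.
i = 1.0 + 1.8 + 1.6 × (1.1 − 1.8) + 0.4 × (-5.0)
   = 1.0 + 1.8 − 1.12 − 2 = -0.32

-0.32%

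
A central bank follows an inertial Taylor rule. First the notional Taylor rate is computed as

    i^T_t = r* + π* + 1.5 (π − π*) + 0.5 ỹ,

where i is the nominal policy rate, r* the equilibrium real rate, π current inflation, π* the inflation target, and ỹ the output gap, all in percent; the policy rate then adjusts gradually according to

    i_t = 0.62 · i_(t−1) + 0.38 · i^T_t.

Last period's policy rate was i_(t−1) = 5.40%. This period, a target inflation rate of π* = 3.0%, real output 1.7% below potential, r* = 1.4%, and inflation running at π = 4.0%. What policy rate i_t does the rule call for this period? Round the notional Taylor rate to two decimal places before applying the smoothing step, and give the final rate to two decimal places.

Output 1.7% below potential → ỹ = -1.7.
i^T_t = 1.4 + 3.0 + 1.5 × (4.0 − 3.0) + 0.5 × (-1.7)
   = 1.4 + 3 + 1.5 − 0.85 = 5.05
i_t = 0.62 × 5.40 + 0.38 × 5.05 = 3.348 + 1.919 = 5.27

5.27%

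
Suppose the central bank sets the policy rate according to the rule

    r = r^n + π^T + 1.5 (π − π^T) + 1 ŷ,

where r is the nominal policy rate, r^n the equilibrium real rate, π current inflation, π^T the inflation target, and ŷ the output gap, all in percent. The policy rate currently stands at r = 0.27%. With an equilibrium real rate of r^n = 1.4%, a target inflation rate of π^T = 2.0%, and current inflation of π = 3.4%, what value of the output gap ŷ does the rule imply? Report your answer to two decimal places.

1 ŷ = 0.27 − 1.4 − 2.0 − 1.5 × (3.4 − 2.0) = -5.23
ŷ = -5.23 / 1 = -5.23

-5.23%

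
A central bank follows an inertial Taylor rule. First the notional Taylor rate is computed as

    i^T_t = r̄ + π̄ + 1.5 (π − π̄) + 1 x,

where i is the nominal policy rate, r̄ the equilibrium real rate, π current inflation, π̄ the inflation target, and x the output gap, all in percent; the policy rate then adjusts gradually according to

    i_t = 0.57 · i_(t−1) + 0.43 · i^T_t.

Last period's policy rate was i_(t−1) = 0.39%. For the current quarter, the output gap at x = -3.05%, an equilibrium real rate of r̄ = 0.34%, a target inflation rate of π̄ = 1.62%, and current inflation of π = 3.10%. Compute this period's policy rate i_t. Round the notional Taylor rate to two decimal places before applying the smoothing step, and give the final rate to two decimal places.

0.71%

i^T_t = 0.34 + 1.62 + 1.5 × (3.10 − 1.62) + 1 × (-3.05)
   = 0.34 + 1.62 + 2.22 − 3.05 = 1.13
i_t = 0.57 × 0.39 + 0.43 × 1.13 = 0.2223 + 0.4859 = 0.71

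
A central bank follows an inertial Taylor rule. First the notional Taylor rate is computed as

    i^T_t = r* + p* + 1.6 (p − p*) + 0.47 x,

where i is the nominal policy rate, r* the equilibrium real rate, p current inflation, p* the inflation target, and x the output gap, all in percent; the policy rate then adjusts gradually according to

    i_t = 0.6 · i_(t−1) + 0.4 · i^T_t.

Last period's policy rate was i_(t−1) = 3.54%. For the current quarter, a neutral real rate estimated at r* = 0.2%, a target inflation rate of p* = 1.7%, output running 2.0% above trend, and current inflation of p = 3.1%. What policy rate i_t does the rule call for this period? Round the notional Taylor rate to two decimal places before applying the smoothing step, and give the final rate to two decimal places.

Output 2.0% above potential → x = 2.0.
i^T_t = 0.2 + 1.7 + 1.6 × (3.1 − 1.7) + 0.47 × 2.0
   = 0.2 + 1.7 + 2.24 + 0.94 = 5.08
i_t = 0.6 × 3.54 + 0.4 × 5.08 = 2.124 + 2.032 = 4.16

4.16%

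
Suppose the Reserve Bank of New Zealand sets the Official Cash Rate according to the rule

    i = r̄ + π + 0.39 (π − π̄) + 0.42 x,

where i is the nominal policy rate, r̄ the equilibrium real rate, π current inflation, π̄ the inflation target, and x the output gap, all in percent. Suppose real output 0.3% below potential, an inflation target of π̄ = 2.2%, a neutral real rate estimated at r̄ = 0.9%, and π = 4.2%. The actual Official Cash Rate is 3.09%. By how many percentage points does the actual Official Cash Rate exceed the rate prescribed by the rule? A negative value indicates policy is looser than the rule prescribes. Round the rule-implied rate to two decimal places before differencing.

-2.66 pp

Output 0.3% below potential → x = -0.3.
i = 0.9 + 4.2 + 0.39 × (4.2 − 2.2) + 0.42 × (-0.3)
   = 0.9 + 4.2 + 0.78 − 0.126 = 5.75
Deviation = 3.09 − 5.75 = -2.66 pp.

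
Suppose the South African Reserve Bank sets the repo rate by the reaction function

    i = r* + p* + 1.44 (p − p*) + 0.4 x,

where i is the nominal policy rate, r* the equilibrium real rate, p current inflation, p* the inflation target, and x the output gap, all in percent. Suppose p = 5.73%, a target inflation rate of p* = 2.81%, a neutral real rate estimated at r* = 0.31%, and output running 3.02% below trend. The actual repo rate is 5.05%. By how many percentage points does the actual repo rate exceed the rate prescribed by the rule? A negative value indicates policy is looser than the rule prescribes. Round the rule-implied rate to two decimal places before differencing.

Output 3.02% below potential → x = -3.02.
i = 0.31 + 2.81 + 1.44 × (5.73 − 2.81) + 0.4 × (-3.02)
   = 0.31 + 2.81 + 4.2048 − 1.208 = 6.12
Deviation = 5.05 − 6.12 = -1.07 pp.

-1.07 pp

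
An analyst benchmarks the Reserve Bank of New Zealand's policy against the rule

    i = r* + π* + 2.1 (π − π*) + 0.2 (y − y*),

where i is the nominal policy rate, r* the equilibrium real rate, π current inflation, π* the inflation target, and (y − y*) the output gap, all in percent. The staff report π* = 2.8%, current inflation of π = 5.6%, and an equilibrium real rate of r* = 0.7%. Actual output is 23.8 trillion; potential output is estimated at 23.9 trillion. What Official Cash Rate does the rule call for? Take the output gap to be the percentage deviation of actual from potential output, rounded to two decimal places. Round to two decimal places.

9.30%

Output gap = 100 × (23.8 − 23.9) / 23.9 = -0.42%.
i = 0.70 + 2.80 + 2.1 × (5.60 − 2.80) + 0.2 × (-0.42)
   = 0.70 + 2.8 + 5.88 − 0.084 = 9.30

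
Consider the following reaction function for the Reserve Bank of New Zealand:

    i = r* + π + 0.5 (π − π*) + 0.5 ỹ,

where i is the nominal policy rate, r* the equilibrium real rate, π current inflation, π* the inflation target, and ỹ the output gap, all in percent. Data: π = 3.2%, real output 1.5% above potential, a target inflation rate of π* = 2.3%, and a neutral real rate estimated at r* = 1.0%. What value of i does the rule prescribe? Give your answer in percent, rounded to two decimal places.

Output 1.5% above potential → ỹ = 1.5.
i = 1.0 + 3.2 + 0.5 × (3.2 − 2.3) + 0.5 × 1.5
   = 1.0 + 3.2 + 0.45 + 0.75 = 5.40

5.40%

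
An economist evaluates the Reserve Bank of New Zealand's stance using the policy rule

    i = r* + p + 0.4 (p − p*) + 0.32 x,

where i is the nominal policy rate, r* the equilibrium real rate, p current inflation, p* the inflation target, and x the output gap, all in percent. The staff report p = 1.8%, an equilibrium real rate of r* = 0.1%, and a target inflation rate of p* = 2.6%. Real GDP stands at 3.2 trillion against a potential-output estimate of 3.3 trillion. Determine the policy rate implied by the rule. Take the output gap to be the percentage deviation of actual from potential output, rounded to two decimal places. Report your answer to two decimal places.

Output gap = 100 × (3.2 − 3.3) / 3.3 = -3.03%.
i = 0.10 + 1.80 + 0.4 × (1.80 − 2.60) + 0.32 × (-3.03)
   = 0.10 + 1.8 − 0.32 − 0.9696 = 0.61

0.61%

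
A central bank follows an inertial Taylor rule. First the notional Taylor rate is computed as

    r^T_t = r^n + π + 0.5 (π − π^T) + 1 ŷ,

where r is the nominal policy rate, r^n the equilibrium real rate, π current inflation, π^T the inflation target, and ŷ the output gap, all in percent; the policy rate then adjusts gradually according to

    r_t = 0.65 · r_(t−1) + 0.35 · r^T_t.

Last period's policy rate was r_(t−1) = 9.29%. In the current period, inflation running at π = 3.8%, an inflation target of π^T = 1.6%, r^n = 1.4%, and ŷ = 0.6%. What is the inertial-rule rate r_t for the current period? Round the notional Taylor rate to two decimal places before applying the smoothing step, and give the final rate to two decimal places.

8.45%

r^T_t = 1.4 + 3.8 + 0.5 × (3.8 − 1.6) + 1 × 0.6
   = 1.4 + 3.8 + 1.1 + 0.6 = 6.90
r_t = 0.65 × 9.29 + 0.35 × 6.90 = 6.0385 + 2.415 = 8.45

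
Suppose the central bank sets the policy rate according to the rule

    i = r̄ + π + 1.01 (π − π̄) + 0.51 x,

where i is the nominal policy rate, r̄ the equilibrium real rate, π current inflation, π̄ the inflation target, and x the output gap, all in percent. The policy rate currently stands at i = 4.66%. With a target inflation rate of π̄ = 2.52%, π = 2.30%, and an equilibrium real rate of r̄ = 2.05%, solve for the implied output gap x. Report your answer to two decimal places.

1.04%

0.51 x = 4.66 − 2.05 − 2.30 − 1.01 × (2.30 − 2.52) = 0.5322
x = 0.5322 / 0.51 = 1.04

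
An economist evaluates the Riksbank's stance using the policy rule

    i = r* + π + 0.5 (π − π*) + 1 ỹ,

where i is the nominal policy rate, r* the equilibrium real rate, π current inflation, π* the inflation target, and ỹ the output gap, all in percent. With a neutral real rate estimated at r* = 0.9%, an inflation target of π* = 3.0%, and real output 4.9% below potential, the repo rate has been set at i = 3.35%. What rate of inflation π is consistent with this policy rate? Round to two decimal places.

5.90%

Output 4.9% below potential → ỹ = -4.9.
Collecting π: i = r* + (1 + 0.5) π − 0.5 π* + 1 ỹ
1.5 π = 3.35 − 0.9 + 0.5 × 3.0 − 1 × (-4.9) = 8.85
π = 8.85 / 1.5 = 5.90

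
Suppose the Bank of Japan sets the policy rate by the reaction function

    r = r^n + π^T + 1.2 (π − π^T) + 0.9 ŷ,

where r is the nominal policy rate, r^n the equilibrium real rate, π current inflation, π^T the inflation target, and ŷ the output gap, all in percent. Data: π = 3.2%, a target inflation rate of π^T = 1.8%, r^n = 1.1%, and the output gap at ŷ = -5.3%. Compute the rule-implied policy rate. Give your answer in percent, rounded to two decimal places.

r = 1.1 + 1.8 + 1.2 × (3.2 − 1.8) + 0.9 × (-5.3)
   = 1.1 + 1.8 + 1.68 − 4.77 = -0.19

-0.19%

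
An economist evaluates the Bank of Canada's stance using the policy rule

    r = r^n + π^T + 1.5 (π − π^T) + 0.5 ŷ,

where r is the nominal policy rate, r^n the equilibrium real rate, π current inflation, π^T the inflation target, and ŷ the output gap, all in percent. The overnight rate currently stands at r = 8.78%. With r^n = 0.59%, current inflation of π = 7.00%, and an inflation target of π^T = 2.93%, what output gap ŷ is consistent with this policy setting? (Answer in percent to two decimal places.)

-1.69%

0.5 ŷ = 8.78 − 0.59 − 2.93 − 1.5 × (7.00 − 2.93) = -0.845
ŷ = -0.845 / 0.5 = -1.69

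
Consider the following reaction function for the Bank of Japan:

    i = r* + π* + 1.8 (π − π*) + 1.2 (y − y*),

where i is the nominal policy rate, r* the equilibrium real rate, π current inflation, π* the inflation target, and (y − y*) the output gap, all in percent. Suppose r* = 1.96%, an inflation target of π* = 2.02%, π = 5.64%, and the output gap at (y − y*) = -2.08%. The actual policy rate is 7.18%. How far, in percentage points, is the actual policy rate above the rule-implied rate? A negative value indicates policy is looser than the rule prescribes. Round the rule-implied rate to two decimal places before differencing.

-0.82 pp

i = 1.96 + 2.02 + 1.8 × (5.64 − 2.02) + 1.2 × (-2.08)
   = 1.96 + 2.02 + 6.516 − 2.496 = 8.00
Deviation = 7.18 − 8.00 = -0.82 pp.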